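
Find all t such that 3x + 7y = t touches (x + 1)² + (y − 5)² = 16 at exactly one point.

t = 32 ± 4√58

Tangency holds when the distance from the centre (−1, 5) to the line equals the radius 4:
|3·(−1) + 7·5 − t| / √58 = 4
|t − (32)| = 4√58.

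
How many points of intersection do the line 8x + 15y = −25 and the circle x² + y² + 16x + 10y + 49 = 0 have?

0

d² = (8·(−8) + 15·(−5) − (−25))²/289 = 12996/289; r² = 40.
Since d² > r², the line lies outside the circle.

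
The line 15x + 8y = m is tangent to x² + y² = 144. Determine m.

Tangency holds when the distance from the centre (0, 0) to the line equals the radius 12:
|15·0 + 8·0 − m| / √289 = 12
|m| = 12·17, so m = 204 or m = −204.

m = −204 or m = 204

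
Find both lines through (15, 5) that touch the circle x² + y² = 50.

Write the tangent as mx − y + (5 − m·(15)) = 0 and set its distance from the centre to 5√2:
(−15m − (−5))² = 50(m² + 1)
7m² − 6m − 1 = 0, so m = 1 or m = −1/7.
Through (15, 5) these give x − y = 10 and x + 7y = 50.

x − y = 10 and x + 7y = 50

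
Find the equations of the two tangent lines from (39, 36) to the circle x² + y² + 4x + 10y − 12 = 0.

Write the tangent as mx − y + (36 − m·(39)) = 0 and set its distance from the centre to √41:
(−41m − (−41))² = 41(m² + 1)
20m² − 41m + 20 = 0, so m = 5/4 or m = 4/5.
Through (39, 36) these give 5x − 4y = 51 and 4x − 5y = −24.

5x − 4y = 51 and 4x − 5y = −24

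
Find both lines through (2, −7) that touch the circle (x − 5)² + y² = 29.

2x − 5y = 39 and 5x + 2y = −4

A line y − (−7) = m(x − (2)) is tangent when its distance from (5, 0) is √29:
(3m − (7))² = 29(m² + 1)
10m² + 21m − 10 = 0, so m = 2/5 or m = −5/2.
With m = 2/5: 2x − 5y = 39. With m = −5/2: 5x + 2y = −4.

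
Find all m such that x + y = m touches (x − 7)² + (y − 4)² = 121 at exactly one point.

m = 11 ± 11√2

For a tangent, require d(centre, line) = r = 11.
|1·7 + 1·4 − m| / √2 = 11
|m − (11)| = 11√2.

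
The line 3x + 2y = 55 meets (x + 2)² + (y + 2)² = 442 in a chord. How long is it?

Centre (−2, −2), r² = 442. Perpendicular distance d from centre to line = |−65| / √13 = 65/√13.
Chord = 2√(r² − d²) = 2·√(117) = 6√13.

6√13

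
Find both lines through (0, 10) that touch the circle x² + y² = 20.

2x + y = 10 and 2x − y = −10

Let a tangent through (0, 10) have slope m. Its distance from (0, 0) must equal 2√5:
(0m − (−10))² = 20(m² + 1)
m² − 4 = 0, so m = −2 or m = 2.
Through (0, 10) these give 2x + y = 10 and 2x − y = −10.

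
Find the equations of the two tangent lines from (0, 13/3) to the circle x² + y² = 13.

A line y − (13/3) = m(x − (0)) is tangent when its distance from (0, 0) is √13:
(0m − (−13/3))² = 13(m² + 1)
9m² − 4 = 0, so m = −2/3 or m = 2/3.
With m = −2/3: 2x + 3y = 13. With m = 2/3: 2x − 3y = −13.

2x + 3y = 13 and 2x − 3y = −13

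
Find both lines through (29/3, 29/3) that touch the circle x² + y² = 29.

Write the tangent as mx − y + (29/3 − m·(29/3)) = 0 and set its distance from the centre to √29:
(−29/3m − (−29/3))² = 29(m² + 1)
10m² − 29m + 10 = 0, so m = 5/2 or m = 2/5.
With m = 5/2: 5x − 2y = 29. With m = 2/5: 2x − 5y = −29.

5x − 2y = 29 and 2x − 5y = −29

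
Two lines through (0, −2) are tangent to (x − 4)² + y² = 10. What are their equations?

A line y − (−2) = m(x − (0)) is tangent when its distance from (4, 0) is √10:
(4m − (2))² = 10(m² + 1)
3m² − 8m − 3 = 0, so m = −1/3 or m = 3.
Through (0, −2) these give x + 3y = −6 and 3x − y = 2.

x + 3y = −6 and 3x − y = 2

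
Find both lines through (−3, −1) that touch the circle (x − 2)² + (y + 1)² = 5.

x − 2y = −1 and x + 2y = −5

Write the tangent as mx − y + (−1 − m·(−3)) = 0 and set its distance from the centre to √5:
(5m − (0))² = 5(m² + 1)
4m² − 1 = 0, so m = 1/2 or m = −1/2.
With m = 1/2: x − 2y = −1. With m = −1/2: x + 2y = −5.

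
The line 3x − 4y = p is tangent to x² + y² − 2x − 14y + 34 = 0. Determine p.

Tangency holds when the distance from the centre (1, 7) to the line equals the radius 4:
|3·1 − 4·7 − p| / √25 = 4
|p − (−25)| = 4·5, so p = −5 or p = −45.

p = −45 or p = −5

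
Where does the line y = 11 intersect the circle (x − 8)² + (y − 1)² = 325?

Express y = 11 and substitute into the circle:
x² − 16x − 161 = 0
x = 23 or x = −7, giving (23, 11) and (−7, 11).

(−7, 11) and (23, 11)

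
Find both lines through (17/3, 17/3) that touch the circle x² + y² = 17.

x − 4y = −17 and 4x − y = 17

Write the tangent as mx − y + (17/3 − m·(17/3)) = 0 and set its distance from the centre to √17:
[m·(−17/3) − (−17/3)]² = 17(m² + 1)
4m² − 17m + 4 = 0, so m = 1/4 or m = 4.
Through (17/3, 17/3) these give x − 4y = −17 and 4x − y = 17.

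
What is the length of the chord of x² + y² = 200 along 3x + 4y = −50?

Express y = (−50 − 3x)/4 and substitute into the circle:
25x² + 300x − 700 = 0  ⟹  x² + 12x − 28 = 0
x = 2 or x = −14, giving (2, −14) and (−14, −2).
|(2, −14) − (−14, −2)| = √((16)² + (−12)²) = 20.

20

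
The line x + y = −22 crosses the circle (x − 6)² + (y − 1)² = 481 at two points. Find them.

(−14, −8) and (−3, −19)

Express y = −x − 22 and substitute into the circle:
2x² + 34x + 84 = 0  ⟹  x² + 17x + 42 = 0
x = −3 or x = −14, giving (−3, −19) and (−14, −8).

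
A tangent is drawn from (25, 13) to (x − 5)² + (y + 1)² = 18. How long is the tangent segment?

The centre is (5, −1) and r = 3√2. The square of the distance from P to the centre is 400 + 196 = 596.
Power of the point: PT² = |PO|² − r² = 578, so PT = 17√2.

17√2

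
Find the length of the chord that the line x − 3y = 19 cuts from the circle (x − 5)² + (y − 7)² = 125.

The distance from (5, 7) to the line is 35/√10, and r² = 125.
Half the chord is √(r² − d²) = √(5/2), so the full chord is √10.

√10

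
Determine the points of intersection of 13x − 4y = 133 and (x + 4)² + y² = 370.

(5, −17) and (13, 9)

From the line, y = (−133 + 13x)/4. Substituting:
185x² − 3330x + 12025 = 0  ⟹  x² − 18x + 65 = 0
x = 13 or x = 5, giving (13, 9) and (5, −17).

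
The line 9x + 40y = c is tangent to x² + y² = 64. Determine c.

The line touches the circle iff its distance from (0, 0) is 8:
|9·0 + 40·0 − c| / √1681 = 8
|c| = 8·41, so c = 328 or c = −328.

c = −328 or c = 328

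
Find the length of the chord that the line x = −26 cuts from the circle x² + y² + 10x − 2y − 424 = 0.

6

Centre (−5, 1), r² = 450. Perpendicular distance d from centre to line = |21| / √1 = 21.
Chord = 2√(r² − d²) = 2·√(9) = 6.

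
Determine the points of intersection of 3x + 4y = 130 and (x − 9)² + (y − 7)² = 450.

From the line, y = (130 − 3x)/4. Substituting:
25x² − 900x + 4500 = 0  ⟹  x² − 36x + 180 = 0
x = 30 or x = 6, giving (30, 10) and (6, 28).

(6, 28) and (30, 10)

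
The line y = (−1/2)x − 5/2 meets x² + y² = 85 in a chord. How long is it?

8√5

Centre (0, 0), r² = 85. Perpendicular distance d from centre to line = |5| / √5 = 5/√5.
Chord = 2√(r² − d²) = 2·√(80) = 8√5.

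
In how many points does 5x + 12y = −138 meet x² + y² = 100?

Substituting the line into the circle gives 169x² + 1380x + 4644 = 0.
Discriminant = (1380)² − 4·169·(4644) = −1234944 < 0.
No real roots: the line does not meet the circle.

0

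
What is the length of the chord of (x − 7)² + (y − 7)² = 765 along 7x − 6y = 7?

6√85

The distance from (7, 7) to the line is 0/√85, and r² = 765.
Half the chord is √(r² − d²) = √(765), so the full chord is 6√85.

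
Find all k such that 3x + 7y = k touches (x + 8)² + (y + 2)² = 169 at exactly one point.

k = −38 ± 13√58

The line touches the circle iff its distance from (−8, −2) is 13:
|3·(−8) + 7·(−2) − k| / √58 = 13
|k − (−38)| = 13√58.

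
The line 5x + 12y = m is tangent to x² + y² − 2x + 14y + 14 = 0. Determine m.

The line touches the circle iff its distance from (1, −7) is 6:
|5·1 + 12·(−7) − m| / √169 = 6
|m − (−79)| = 6·13, so m = −1 or m = −157.

m = −157 or m = −1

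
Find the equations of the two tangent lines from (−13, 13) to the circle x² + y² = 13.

A line y − (13) = m(x − (−13)) is tangent when its distance from (0, 0) is √13:
(13m − (−13))² = 13(m² + 1)
6m² + 13m + 6 = 0, so m = −2/3 or m = −3/2.
Through (−13, 13) these give 2x + 3y = 13 and 3x + 2y = −13.

2x + 3y = 13 and 3x + 2y = −13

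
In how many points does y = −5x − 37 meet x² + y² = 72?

2

Substituting the line into the circle gives 26x² + 370x + 1297 = 0.
Δ = 136900 − 134888 = 2012.
Two real roots: the line is a secant.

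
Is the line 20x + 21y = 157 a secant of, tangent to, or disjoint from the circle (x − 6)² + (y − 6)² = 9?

disjoint

Centre (6, 6), r² = 9. Distance² from centre to line = (89)²/841 = 7921/841.
Since d² > r², the line lies outside the circle.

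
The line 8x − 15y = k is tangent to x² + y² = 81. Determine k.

For a tangent, require d(centre, line) = r = 9.
|8·0 − 15·0 − k| / √289 = 9
|k| = 9·17, so k = 153 or k = −153.

k = −153 or k = 153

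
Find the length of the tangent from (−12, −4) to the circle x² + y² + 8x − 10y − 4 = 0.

With centre O = (−4, 5), |OP|² = 145 and r² = 45.
The tangent meets the radius at right angles, so tangent² = |PO|² − r² = 145 − 45 = 100.

10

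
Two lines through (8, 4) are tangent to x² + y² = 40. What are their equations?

A line y − (4) = m(x − (8)) is tangent when its distance from (0, 0) is 2√10:
(−8m − (−4))² = 40(m² + 1)
3m² − 8m − 3 = 0, so m = −1/3 or m = 3.
Through (8, 4) these give x + 3y = 20 and 3x − y = 20.

x + 3y = 20 and 3x − y = 20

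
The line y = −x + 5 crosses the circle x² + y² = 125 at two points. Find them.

(−5, 10) and (10, −5)

Express y = −x + 5 and substitute into the circle:
2x² − 10x − 100 = 0  ⟹  x² − 5x − 50 = 0
x = 10 or x = −5, giving (10, −5) and (−5, 10).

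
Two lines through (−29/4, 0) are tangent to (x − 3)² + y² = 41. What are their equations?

4x + 5y = −29 and 4x − 5y = −29

A line y − (0) = m(x − (−29/4)) is tangent when its distance from (3, 0) is √41:
(41/4m − (0))² = 41(m² + 1)
25m² − 16 = 0, so m = −4/5 or m = 4/5.
Through (−29/4, 0) these give 4x + 5y = −29 and 4x − 5y = −29.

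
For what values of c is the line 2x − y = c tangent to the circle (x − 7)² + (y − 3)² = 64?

c = 11 ± 8√5

For a tangent, require d(centre, line) = r = 8.
|2·7 − 1·3 − c| / √5 = 8
|c − (11)| = 8√5.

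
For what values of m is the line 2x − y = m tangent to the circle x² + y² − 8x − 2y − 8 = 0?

For a tangent, require d(centre, line) = r = 5.
|2·4 − 1·1 − m| / √5 = 5
|m − (7)| = 5√5.

m = 7 ± 5√5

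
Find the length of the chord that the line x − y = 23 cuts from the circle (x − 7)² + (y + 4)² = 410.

Substitute y = x − 23:
2x² − 52x = 0  ⟹  x² − 26x = 0
x = 26 or x = 0, giving (26, 3) and (0, −23).
Chord length = distance between (26, 3) and (0, −23) = √1352 = 26√2.

26√2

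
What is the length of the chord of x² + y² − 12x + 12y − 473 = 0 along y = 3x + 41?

7√10

Express y = 3x + 41 and substitute into the circle:
10x² + 270x + 1700 = 0  ⟹  x² + 27x + 170 = 0
x = −10 or x = −17, giving (−10, 11) and (−17, −10).
Chord length = distance between (−10, 11) and (−17, −10) = √490 = 7√10.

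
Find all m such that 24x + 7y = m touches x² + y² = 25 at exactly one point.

m = −125 or m = 125

For a tangent, require d(centre, line) = r = 5.
|24·0 + 7·0 − m| / √625 = 5
|m| = 5·25, so m = 125 or m = −125.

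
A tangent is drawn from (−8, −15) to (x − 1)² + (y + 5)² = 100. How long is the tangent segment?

9

The centre is (1, −5) and r = 10. The square of the distance from P to the centre is 81 + 100 = 181.
The tangent meets the radius at right angles, so tangent² = |PO|² − r² = 181 − 100 = 81.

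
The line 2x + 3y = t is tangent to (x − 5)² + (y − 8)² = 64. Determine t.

For a tangent, require d(centre, line) = r = 8.
|2·5 + 3·8 − t| / √13 = 8
|t − (34)| = 8√13.

t = 34 ± 8√13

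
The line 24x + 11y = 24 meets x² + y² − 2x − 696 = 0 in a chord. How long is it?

2√697

The distance from (1, 0) to the line is 0/√697, and r² = 697.
Half the chord is √(r² − d²) = √(697), so the full chord is 2√697.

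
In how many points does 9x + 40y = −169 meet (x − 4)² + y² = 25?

1

d² = (9·4 + 40·0 − (−169))²/1681 = 25; r² = 25.
Since d² = r², the line is tangent.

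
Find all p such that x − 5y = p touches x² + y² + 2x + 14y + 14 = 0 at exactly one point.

p = 34 ± 6√26

Tangency holds when the distance from the centre (−1, −7) to the line equals the radius 6:
|1·(−1) − 5·(−7) − p| / √26 = 6
|p − (34)| = 6√26.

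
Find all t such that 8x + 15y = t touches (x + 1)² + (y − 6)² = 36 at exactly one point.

For a tangent, require d(centre, line) = r = 6.
|8·(−1) + 15·6 − t| / √289 = 6
|t − (82)| = 6·17, so t = 184 or t = −20.

t = −20 or t = 184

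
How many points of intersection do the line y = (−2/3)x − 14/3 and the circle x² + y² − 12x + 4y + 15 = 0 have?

0

d² = (2·6 + 3·(−2) − (−14))²/13 = 400/13; r² = 25.
Since d² > r², the line lies outside the circle.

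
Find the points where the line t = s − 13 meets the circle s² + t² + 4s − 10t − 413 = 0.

(−3, −16) and (19, 6)

Express t = s − 13 and substitute into the circle:
2s² − 32s − 114 = 0  ⟹  s² − 16s − 57 = 0
s = 19 or s = −3, giving (19, 6) and (−3, −16).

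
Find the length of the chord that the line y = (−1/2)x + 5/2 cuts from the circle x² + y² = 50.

The distance from (0, 0) to the line is 5/√5, and r² = 50.
Half the chord is √(r² − d²) = √(45), so the full chord is 6√5.

6√5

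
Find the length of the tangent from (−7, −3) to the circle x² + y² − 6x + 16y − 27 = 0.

Centre (3, −8), r² = 100. |PO|² = (−10)² + (5)² = 125.
The tangent meets the radius at right angles, so tangent² = |PO|² − r² = 125 − 100 = 25.

5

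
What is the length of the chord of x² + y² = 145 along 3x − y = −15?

7√10

From the line, y = 3x + 15. Substituting:
10x² + 90x + 80 = 0  ⟹  x² + 9x + 8 = 0
x = −1 or x = −8, giving (−1, 12) and (−8, −9).
Chord length = distance between (−1, 12) and (−8, −9) = √490 = 7√10.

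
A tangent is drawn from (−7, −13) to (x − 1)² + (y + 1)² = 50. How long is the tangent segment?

√158

The centre is (1, −1) and r = 5√2. The square of the distance from P to the centre is 64 + 144 = 208.
The tangent meets the radius at right angles, so tangent² = |PO|² − r² = 208 − 50 = 158.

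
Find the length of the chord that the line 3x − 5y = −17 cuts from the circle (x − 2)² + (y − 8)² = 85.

3√34

The distance from (2, 8) to the line is 17/√34, and r² = 85.
Chord = 2√(r² − d²) = 2·√(153/2) = 3√34.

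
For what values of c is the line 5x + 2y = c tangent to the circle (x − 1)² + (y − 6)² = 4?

c = 17 ± 2√29

For a tangent, require d(centre, line) = r = 2.
|5·1 + 2·6 − c| / √29 = 2
|c − (17)| = 2√29.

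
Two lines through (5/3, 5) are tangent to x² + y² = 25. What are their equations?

Let a tangent through (5/3, 5) have slope m. Its distance from (0, 0) must equal 5:
(−5/3m − (−5))² = 25(m² + 1)
4m² + 3m = 0, so m = 0 or m = −3/4.
With m = 0: y = 5. With m = −3/4: 3x + 4y = 25.

y = 5 and 3x + 4y = 25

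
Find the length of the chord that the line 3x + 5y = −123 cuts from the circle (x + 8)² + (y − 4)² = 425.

From the line, y = (−123 − 3x)/5. Substituting:
34x² + 1258x + 11424 = 0  ⟹  x² + 37x + 336 = 0
x = −16 or x = −21, giving (−16, −15) and (−21, −12).
Chord length = distance between (−16, −15) and (−21, −12) = √34 = √34.

√34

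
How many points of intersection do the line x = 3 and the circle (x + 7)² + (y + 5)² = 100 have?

Substituting the line into the circle gives y² + 10y + 25 = 0.
Δ = 100 − 100 = 0.
A repeated root: the line is tangent.

1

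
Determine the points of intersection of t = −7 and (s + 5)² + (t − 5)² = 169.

(−10, −7) and (0, −7)

From the line, t = −7. Substituting:
s² + 10s = 0
s = 0 or s = −10, giving (0, −7) and (−10, −7).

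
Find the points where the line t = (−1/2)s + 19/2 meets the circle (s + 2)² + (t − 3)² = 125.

Express t = (19 − s)/2 and substitute into the circle:
5s² − 10s − 315 = 0  ⟹  s² − 2s − 63 = 0
s = 9 or s = −7, giving (9, 5) and (−7, 13).

(−7, 13) and (9, 5)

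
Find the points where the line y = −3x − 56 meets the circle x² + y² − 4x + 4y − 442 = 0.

Express y = −3x − 56 and substitute into the circle:
10x² + 320x + 2470 = 0  ⟹  x² + 32x + 247 = 0
x = −13 or x = −19, giving (−13, −17) and (−19, 1).

(−19, 1) and (−13, −17)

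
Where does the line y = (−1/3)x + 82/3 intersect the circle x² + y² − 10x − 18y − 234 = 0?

(1, 27) and (19, 21)

From the line, y = (82 − x)/3. Substituting:
10x² − 200x + 190 = 0  ⟹  x² − 20x + 19 = 0
x = 19 or x = 1, giving (19, 21) and (1, 27).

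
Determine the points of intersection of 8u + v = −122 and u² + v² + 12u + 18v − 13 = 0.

Express v = −8u − 122 and substitute into the circle:
65u² + 1820u + 12675 = 0  ⟹  u² + 28u + 195 = 0
u = −13 or u = −15, giving (−13, −18) and (−15, −2).

(−15, −2) and (−13, −18)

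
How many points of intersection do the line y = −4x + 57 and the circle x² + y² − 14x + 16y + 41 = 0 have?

Substituting the line into the circle gives 17x² − 534x + 4202 = 0.
Δ = 285156 − 285736 = −580.
No real roots: the line does not meet the circle.

0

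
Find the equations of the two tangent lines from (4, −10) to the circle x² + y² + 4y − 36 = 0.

A line y − (−10) = m(x − (4)) is tangent when its distance from (0, −2) is 2√10:
(−4m − (8))² = 40(m² + 1)
3m² − 8m − 3 = 0, so m = 3 or m = −1/3.
Through (4, −10) these give 3x − y = 22 and x + 3y = −26.

3x − y = 22 and x + 3y = −26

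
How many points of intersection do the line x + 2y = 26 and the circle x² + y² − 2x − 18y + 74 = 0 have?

0

Centre (1, 9), r² = 8. Distance² from centre to line = (−7)²/5 = 49/5.
Since d² > r², the line lies outside the circle.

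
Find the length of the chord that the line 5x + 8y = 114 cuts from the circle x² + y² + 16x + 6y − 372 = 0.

Centre (−8, −3), r² = 445. Perpendicular distance d from centre to line = |−178| / √89 = 178/√89.
Half the chord is √(r² − d²) = √(89), so the full chord is 2√89.

2√89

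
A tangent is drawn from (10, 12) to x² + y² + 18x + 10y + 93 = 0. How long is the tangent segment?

7√13

With centre O = (−9, −5), |OP|² = 650 and r² = 13.
By the tangent–radius right angle, tangent length = √(|PO|² − r²) = √637 = 7√13.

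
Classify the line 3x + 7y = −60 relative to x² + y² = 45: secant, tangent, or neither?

Substituting the line into the circle gives 58x² + 360x + 1395 = 0.
Discriminant = (360)² − 4·58·(1395) = −194040 < 0.
No real roots: the line does not meet the circle.

neither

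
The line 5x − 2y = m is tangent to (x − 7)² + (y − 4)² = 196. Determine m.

Tangency holds when the distance from the centre (7, 4) to the line equals the radius 14:
|5·7 − 2·4 − m| / √29 = 14
|m − (27)| = 14√29.

m = 27 ± 14√29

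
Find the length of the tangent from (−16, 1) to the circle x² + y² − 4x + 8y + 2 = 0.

√331

With centre O = (2, −4), |OP|² = 349 and r² = 18.
By the tangent–radius right angle, tangent length = √(|PO|² − r²) = √331.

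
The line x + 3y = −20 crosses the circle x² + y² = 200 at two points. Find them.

Express y = (−20 − x)/3 and substitute into the circle:
10x² + 40x − 1400 = 0  ⟹  x² + 4x − 140 = 0
x = 10 or x = −14, giving (10, −10) and (−14, −2).

(−14, −2) and (10, −10)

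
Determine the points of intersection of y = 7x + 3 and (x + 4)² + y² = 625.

Express y = 7x + 3 and substitute into the circle:
50x² + 50x − 600 = 0  ⟹  x² + x − 12 = 0
x = 3 or x = −4, giving (3, 24) and (−4, −25).

(−4, −25) and (3, 24)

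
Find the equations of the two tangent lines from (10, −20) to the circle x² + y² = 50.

Let a tangent through (10, −20) have slope m. Its distance from (0, 0) must equal 5√2:
[m·(−10) − (20)]² = 50(m² + 1)
m² + 8m + 7 = 0, so m = −7 or m = −1.
Through (10, −20) these give 7x + y = 50 and x + y = −10.

7x + y = 50 and x + y = −10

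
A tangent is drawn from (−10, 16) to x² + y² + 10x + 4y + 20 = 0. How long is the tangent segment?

2√85

The centre is (−5, −2) and r = 3. The square of the distance from P to the centre is 25 + 324 = 349.
Power of the point: PT² = |PO|² − r² = 340, so PT = 2√85.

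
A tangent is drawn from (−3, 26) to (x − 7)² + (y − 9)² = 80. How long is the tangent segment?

√309

With centre O = (7, 9), |OP|² = 389 and r² = 80.
The tangent meets the radius at right angles, so tangent² = |PO|² − r² = 389 − 80 = 309.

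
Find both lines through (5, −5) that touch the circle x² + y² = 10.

A line y − (−5) = m(x − (5)) is tangent when its distance from (0, 0) is √10:
(−5m − (5))² = 10(m² + 1)
3m² + 10m + 3 = 0, so m = −3 or m = −1/3.
Through (5, −5) these give 3x + y = 10 and x + 3y = −10.

3x + y = 10 and x + 3y = −10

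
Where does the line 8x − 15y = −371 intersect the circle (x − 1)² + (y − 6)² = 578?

(−22, 13) and (8, 29)

Express y = (371 + 8x)/15 and substitute into the circle:
289x² + 4046x − 50864 = 0  ⟹  x² + 14x − 176 = 0
x = 8 or x = −22, giving (8, 29) and (−22, 13).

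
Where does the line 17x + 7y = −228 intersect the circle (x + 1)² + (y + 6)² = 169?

(−13, −1) and (−6, −18)

Express y = (−228 − 17x)/7 and substitute into the circle:
338x² + 6422x + 26364 = 0  ⟹  x² + 19x + 78 = 0
x = −6 or x = −13, giving (−6, −18) and (−13, −1).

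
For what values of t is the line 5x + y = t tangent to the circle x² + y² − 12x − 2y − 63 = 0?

t = 31 ± 10√26

For a tangent, require d(centre, line) = r = 10.
|5·6 + 1·1 − t| / √26 = 10
|t − (31)| = 10√26.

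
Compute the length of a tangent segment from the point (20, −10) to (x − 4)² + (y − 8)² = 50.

√530

With centre O = (4, 8), |OP|² = 580 and r² = 50.
By the tangent–radius right angle, tangent length = √(|PO|² − r²) = √530.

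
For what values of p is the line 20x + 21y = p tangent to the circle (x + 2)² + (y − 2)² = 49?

p = −201 or p = 205

For a tangent, require d(centre, line) = r = 7.
|20·(−2) + 21·2 − p| / √841 = 7
|p − (2)| = 7·29, so p = 205 or p = −201.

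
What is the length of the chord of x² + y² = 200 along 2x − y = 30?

The distance from (0, 0) to the line is 30/√5, and r² = 200.
Half the chord is √(r² − d²) = √(20), so the full chord is 4√5.

4√5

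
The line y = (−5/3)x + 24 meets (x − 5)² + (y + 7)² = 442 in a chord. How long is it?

Substitute y = (72 − 5x)/3:
34x² − 1020x + 4896 = 0  ⟹  x² − 30x + 144 = 0
x = 24 or x = 6, giving (24, −16) and (6, 14).
|(24, −16) − (6, 14)| = √((18)² + (−30)²) = 6√34.

6√34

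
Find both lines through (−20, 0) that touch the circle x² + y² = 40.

A line y − (0) = m(x − (−20)) is tangent when its distance from (0, 0) is 2√10:
[m·(20) − (0)]² = 40(m² + 1)
9m² − 1 = 0, so m = −1/3 or m = 1/3.
With m = −1/3: x + 3y = −20. With m = 1/3: x − 3y = −20.

x + 3y = −20 and x − 3y = −20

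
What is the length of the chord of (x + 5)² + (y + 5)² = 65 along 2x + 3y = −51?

Express y = (−51 − 2x)/3 and substitute into the circle:
13x² + 234x + 936 = 0  ⟹  x² + 18x + 72 = 0
x = −6 or x = −12, giving (−6, −13) and (−12, −9).
|(−6, −13) − (−12, −9)| = √((6)² + (−4)²) = 2√13.

2√13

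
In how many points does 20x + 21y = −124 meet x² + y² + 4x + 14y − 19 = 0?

2

Substituting the line into the circle gives 841x² + 844x − 29459 = 0.
Discriminant = (844)² − 4·841·(−29459) = 99812412 > 0.
Two real roots: the line is a secant.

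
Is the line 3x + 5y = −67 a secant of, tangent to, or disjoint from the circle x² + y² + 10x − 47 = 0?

disjoint

Substituting the line into the circle gives 34x² + 652x + 3314 = 0.
Discriminant = (652)² − 4·34·(3314) = −25600 < 0.
No real roots: the line does not meet the circle.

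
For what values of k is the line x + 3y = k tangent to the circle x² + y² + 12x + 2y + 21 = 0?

For a tangent, require d(centre, line) = r = 4.
|1·(−6) + 3·(−1) − k| / √10 = 4
|k − (−9)| = 4√10.

k = −9 ± 4√10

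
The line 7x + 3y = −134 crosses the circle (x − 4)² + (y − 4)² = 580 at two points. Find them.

(−20, 2) and (−14, −12)

Substitute y = (−134 − 7x)/3:
58x² + 1972x + 16240 = 0  ⟹  x² + 34x + 280 = 0
x = −14 or x = −20, giving (−14, −12) and (−20, 2).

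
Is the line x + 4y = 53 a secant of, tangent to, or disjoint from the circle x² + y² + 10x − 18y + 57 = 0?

secant

Centre (−5, 9), r² = 49. Distance² from centre to line = (−22)²/17 = 484/17.
Since d² < r², the line cuts the circle twice.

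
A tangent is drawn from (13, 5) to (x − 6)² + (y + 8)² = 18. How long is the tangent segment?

Centre (6, −8), r² = 18. |PO|² = (7)² + (13)² = 218.
Power of the point: PT² = |PO|² − r² = 200, so PT = 10√2.

10√2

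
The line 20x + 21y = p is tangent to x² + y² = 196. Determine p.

Tangency holds when the distance from the centre (0, 0) to the line equals the radius 14:
|20·0 + 21·0 − p| / √841 = 14
|p| = 14·29, so p = 406 or p = −406.

p = −406 or p = 406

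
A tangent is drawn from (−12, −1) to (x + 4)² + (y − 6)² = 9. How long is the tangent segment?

Centre (−4, 6), r² = 9. |PO|² = (−8)² + (−7)² = 113.
By the tangent–radius right angle, tangent length = √(|PO|² − r²) = √104 = 2√26.

2√26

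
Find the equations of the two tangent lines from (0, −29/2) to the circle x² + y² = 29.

A line y − (−29/2) = m(x − (0)) is tangent when its distance from (0, 0) is √29:
[m·(0) − (29/2)]² = 29(m² + 1)
4m² − 25 = 0, so m = 5/2 or m = −5/2.
Through (0, −29/2) these give 5x − 2y = 29 and 5x + 2y = −29.

5x − 2y = 29 and 5x + 2y = −29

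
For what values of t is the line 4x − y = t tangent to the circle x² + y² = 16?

The line touches the circle iff its distance from (0, 0) is 4:
|4·0 − 1·0 − t| / √17 = 4
|t| = 4√17.

t = ±4√17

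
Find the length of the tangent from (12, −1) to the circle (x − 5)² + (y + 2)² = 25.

Centre (5, −2), r² = 25. |PO|² = (7)² + (1)² = 50.
The tangent meets the radius at right angles, so tangent² = |PO|² − r² = 50 − 25 = 25.

5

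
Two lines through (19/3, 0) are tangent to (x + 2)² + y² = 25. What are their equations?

3x − 4y = 19 and 3x + 4y = 19

A line y − (0) = m(x − (19/3)) is tangent when its distance from (−2, 0) is 5:
(−25/3m − (0))² = 25(m² + 1)
16m² − 9 = 0, so m = 3/4 or m = −3/4.
Through (19/3, 0) these give 3x − 4y = 19 and 3x + 4y = 19.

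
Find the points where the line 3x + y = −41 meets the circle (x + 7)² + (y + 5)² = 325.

From the line, y = −3x − 41. Substituting:
10x² + 230x + 1020 = 0  ⟹  x² + 23x + 102 = 0
x = −6 or x = −17, giving (−6, −23) and (−17, 10).

(−17, 10) and (−6, −23)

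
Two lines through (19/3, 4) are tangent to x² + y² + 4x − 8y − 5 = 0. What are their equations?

3x − 4y = 3 and 3x + 4y = 35

Write the tangent as mx − y + (4 − m·(19/3)) = 0 and set its distance from the centre to 5:
(−25/3m − (0))² = 25(m² + 1)
16m² − 9 = 0, so m = 3/4 or m = −3/4.
Through (19/3, 4) these give 3x − 4y = 3 and 3x + 4y = 35.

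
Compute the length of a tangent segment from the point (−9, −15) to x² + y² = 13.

√293

With centre O = (0, 0), |OP|² = 306 and r² = 13.
The tangent meets the radius at right angles, so tangent² = |PO|² − r² = 306 − 13 = 293.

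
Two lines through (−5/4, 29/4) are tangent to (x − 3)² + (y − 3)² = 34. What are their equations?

A line y − (29/4) = m(x − (−5/4)) is tangent when its distance from (3, 3) is √34:
[m·(17/4) − (−17/4)]² = 34(m² + 1)
15m² − 34m + 15 = 0, so m = 5/3 or m = 3/5.
Through (−5/4, 29/4) these give 5x − 3y = −28 and 3x − 5y = −40.

5x − 3y = −28 and 3x − 5y = −40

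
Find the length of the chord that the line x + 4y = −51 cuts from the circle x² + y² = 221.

From the line, y = (−51 − x)/4. Substituting:
17x² + 102x − 935 = 0  ⟹  x² + 6x − 55 = 0
x = 5 or x = −11, giving (5, −14) and (−11, −10).
Chord length = distance between (5, −14) and (−11, −10) = √272 = 4√17.

4√17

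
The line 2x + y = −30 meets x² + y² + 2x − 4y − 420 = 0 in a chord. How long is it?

14√5

Centre (−1, 2), r² = 425. Perpendicular distance d from centre to line = |30| / √5 = 30/√5.
Half the chord is √(r² − d²) = √(245), so the full chord is 14√5.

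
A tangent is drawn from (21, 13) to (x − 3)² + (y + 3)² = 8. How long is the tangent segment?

With centre O = (3, −3), |OP|² = 580 and r² = 8.
By the tangent–radius right angle, tangent length = √(|PO|² − r²) = √572 = 2√143.

2√143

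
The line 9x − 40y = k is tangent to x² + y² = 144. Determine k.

Tangency holds when the distance from the centre (0, 0) to the line equals the radius 12:
|9·0 − 40·0 − k| / √1681 = 12
|k| = 12·41, so k = 492 or k = −492.

k = −492 or k = 492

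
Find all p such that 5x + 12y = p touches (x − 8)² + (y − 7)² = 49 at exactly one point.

p = 33 or p = 215

Tangency holds when the distance from the centre (8, 7) to the line equals the radius 7:
|5·8 + 12·7 − p| / √169 = 7
|p − (124)| = 7·13, so p = 215 or p = 33.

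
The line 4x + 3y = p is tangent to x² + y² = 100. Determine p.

p = −50 or p = 50

The line touches the circle iff its distance from (0, 0) is 10:
|4·0 + 3·0 − p| / √25 = 10
|p| = 10·5, so p = 50 or p = −50.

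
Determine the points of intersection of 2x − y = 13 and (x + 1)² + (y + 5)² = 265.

From the line, y = 2x − 13. Substituting:
5x² − 30x − 200 = 0  ⟹  x² − 6x − 40 = 0
x = 10 or x = −4, giving (10, 7) and (−4, −21).

(−4, −21) and (10, 7)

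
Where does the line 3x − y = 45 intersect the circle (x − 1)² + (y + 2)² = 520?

(7, −24) and (19, 12)

From the line, y = 3x − 45. Substituting:
10x² − 260x + 1330 = 0  ⟹  x² − 26x + 133 = 0
x = 19 or x = 7, giving (19, 12) and (7, −24).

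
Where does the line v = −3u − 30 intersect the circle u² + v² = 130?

Express v = −3u − 30 and substitute into the circle:
10u² + 180u + 770 = 0  ⟹  u² + 18u + 77 = 0
u = −7 or u = −11, giving (−7, −9) and (−11, 3).

(−11, 3) and (−7, −9)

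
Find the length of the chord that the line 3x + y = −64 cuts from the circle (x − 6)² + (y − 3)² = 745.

From the line, y = −3x − 64. Substituting:
10x² + 390x + 3780 = 0  ⟹  x² + 39x + 378 = 0
x = −18 or x = −21, giving (−18, −10) and (−21, −1).
|(−18, −10) − (−21, −1)| = √((3)² + (−9)²) = 3√10.

3√10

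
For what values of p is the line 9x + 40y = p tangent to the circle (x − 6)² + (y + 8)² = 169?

The line touches the circle iff its distance from (6, −8) is 13:
|9·6 + 40·(−8) − p| / √1681 = 13
|p − (−266)| = 13·41, so p = 267 or p = −799.

p = −799 or p = 267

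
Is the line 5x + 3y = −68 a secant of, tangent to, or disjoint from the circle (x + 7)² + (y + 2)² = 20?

Substituting the line into the circle gives 34x² + 746x + 4105 = 0.
Discriminant = (746)² − 4·34·(4105) = −1764 < 0.
No real roots: the line does not meet the circle.

disjoint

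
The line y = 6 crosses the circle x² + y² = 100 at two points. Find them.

(−8, 6) and (8, 6)

From the line, y = 6. Substituting:
x² − 64 = 0
x = 8 or x = −8, giving (8, 6) and (−8, 6).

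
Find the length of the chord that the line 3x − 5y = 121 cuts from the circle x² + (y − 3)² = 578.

The distance from (0, 3) to the line is 136/√34, and r² = 578.
Chord = 2√(r² − d²) = 2·√(34) = 2√34.

2√34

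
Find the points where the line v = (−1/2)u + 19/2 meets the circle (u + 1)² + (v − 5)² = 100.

Substitute v = (19 − u)/2:
5u² − 10u − 315 = 0  ⟹  u² − 2u − 63 = 0
u = 9 or u = −7, giving (9, 5) and (−7, 13).

(−7, 13) and (9, 5)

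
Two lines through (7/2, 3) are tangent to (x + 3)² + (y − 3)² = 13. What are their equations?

2x + 3y = 16 and 2x − 3y = −2

Write the tangent as mx − y + (3 − m·(7/2)) = 0 and set its distance from the centre to √13:
[m·(−13/2) − (0)]² = 13(m² + 1)
9m² − 4 = 0, so m = −2/3 or m = 2/3.
With m = −2/3: 2x + 3y = 16. With m = 2/3: 2x − 3y = −2.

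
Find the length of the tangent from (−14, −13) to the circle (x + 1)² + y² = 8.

√330

Centre (−1, 0), r² = 8. |PO|² = (−13)² + (−13)² = 338.
The tangent meets the radius at right angles, so tangent² = |PO|² − r² = 338 − 8 = 330.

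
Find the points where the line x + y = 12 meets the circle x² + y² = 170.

Express y = −x + 12 and substitute into the circle:
2x² − 24x − 26 = 0  ⟹  x² − 12x − 13 = 0
x = 13 or x = −1, giving (13, −1) and (−1, 13).

(−1, 13) and (13, −1)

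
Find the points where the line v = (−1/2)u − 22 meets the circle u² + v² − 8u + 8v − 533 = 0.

(−18, −13) and (10, −27)

From the line, v = (−44 − u)/2. Substituting:
5u² + 40u − 900 = 0  ⟹  u² + 8u − 180 = 0
u = 10 or u = −18, giving (10, −27) and (−18, −13).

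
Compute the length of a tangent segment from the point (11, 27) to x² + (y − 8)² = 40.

With centre O = (0, 8), |OP|² = 482 and r² = 40.
The tangent meets the radius at right angles, so tangent² = |PO|² − r² = 482 − 40 = 442.

√442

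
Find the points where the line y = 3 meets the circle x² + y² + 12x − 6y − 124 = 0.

(−19, 3) and (7, 3)

From the line, y = 3. Substituting:
x² + 12x − 133 = 0
x = 7 or x = −19, giving (7, 3) and (−19, 3).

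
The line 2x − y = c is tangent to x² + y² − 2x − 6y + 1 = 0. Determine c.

Tangency holds when the distance from the centre (1, 3) to the line equals the radius 3:
|2·1 − 1·3 − c| / √5 = 3
|c − (−1)| = 3√5.

c = −1 ± 3√5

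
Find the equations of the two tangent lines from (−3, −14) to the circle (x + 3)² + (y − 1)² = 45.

2x − y = 8 and 2x + y = −20

Let a tangent through (−3, −14) have slope m. Its distance from (−3, 1) must equal 3√5:
[m·(0) − (15)]² = 45(m² + 1)
m² − 4 = 0, so m = 2 or m = −2.
Through (−3, −14) these give 2x − y = 8 and 2x + y = −20.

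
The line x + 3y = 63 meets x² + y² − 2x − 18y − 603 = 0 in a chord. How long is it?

15√10

Express y = (63 − x)/3 and substitute into the circle:
10x² − 90x − 4860 = 0  ⟹  x² − 9x − 486 = 0
x = 27 or x = −18, giving (27, 12) and (−18, 27).
Chord length = distance between (27, 12) and (−18, 27) = √2250 = 15√10.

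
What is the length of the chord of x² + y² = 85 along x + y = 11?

7√2

Substitute y = −x + 11:
2x² − 22x + 36 = 0  ⟹  x² − 11x + 18 = 0
x = 9 or x = 2, giving (9, 2) and (2, 9).
Chord length = distance between (9, 2) and (2, 9) = √98 = 7√2.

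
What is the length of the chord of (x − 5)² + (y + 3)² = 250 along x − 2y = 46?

2√5

Substitute y = (−46 + x)/2:
5x² − 120x + 700 = 0  ⟹  x² − 24x + 140 = 0
x = 14 or x = 10, giving (14, −16) and (10, −18).
Chord length = distance between (14, −16) and (10, −18) = √20 = 2√5.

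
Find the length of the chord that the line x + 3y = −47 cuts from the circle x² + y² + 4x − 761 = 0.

15√10

Centre (−2, 0), r² = 765. Perpendicular distance d from centre to line = |45| / √10 = 45/√10.
Half the chord is √(r² − d²) = √(1125/2), so the full chord is 15√10.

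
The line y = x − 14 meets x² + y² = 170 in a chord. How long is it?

12√2

The distance from (0, 0) to the line is 14/√2, and r² = 170.
Chord = 2√(r² − d²) = 2·√(72) = 12√2.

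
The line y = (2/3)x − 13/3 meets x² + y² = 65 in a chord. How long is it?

Express y = (−13 + 2x)/3 and substitute into the circle:
13x² − 52x − 416 = 0  ⟹  x² − 4x − 32 = 0
x = 8 or x = −4, giving (8, 1) and (−4, −7).
Chord length = distance between (8, 1) and (−4, −7) = √208 = 4√13.

4√13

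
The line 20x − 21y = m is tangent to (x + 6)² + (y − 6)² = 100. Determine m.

For a tangent, require d(centre, line) = r = 10.
|20·(−6) − 21·6 − m| / √841 = 10
|m − (−246)| = 10·29, so m = 44 or m = −536.

m = −536 or m = 44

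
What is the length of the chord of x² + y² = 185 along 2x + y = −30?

Substitute y = −2x − 30:
5x² + 120x + 715 = 0  ⟹  x² + 24x + 143 = 0
x = −11 or x = −13, giving (−11, −8) and (−13, −4).
|(−11, −8) − (−13, −4)| = √((2)² + (−4)²) = 2√5.

2√5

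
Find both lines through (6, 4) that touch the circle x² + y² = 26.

x + 5y = 26 and 5x − y = 26

Write the tangent as mx − y + (4 − m·(6)) = 0 and set its distance from the centre to √26:
(−6m − (−4))² = 26(m² + 1)
5m² − 24m − 5 = 0, so m = −1/5 or m = 5.
Through (6, 4) these give x + 5y = 26 and 5x − y = 26.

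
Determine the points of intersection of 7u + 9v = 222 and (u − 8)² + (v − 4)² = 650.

(−3, 27) and (33, −1)

From the line, v = (222 − 7u)/9. Substituting:
130u² − 3900u − 12870 = 0  ⟹  u² − 30u − 99 = 0
u = 33 or u = −3, giving (33, −1) and (−3, 27).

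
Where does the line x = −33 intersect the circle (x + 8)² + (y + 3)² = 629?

The line gives x = −33. Substituting into the circle:
y² + 6y + 5 = 0
y = −1 or y = −5, giving (−33, −1) and (−33, −5).

(−33, −5) and (−33, −1)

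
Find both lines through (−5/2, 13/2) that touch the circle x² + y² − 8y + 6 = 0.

x − 3y = −22 and 3x − y = −14

A line y − (13/2) = m(x − (−5/2)) is tangent when its distance from (0, 4) is √10:
(5/2m − (−5/2))² = 10(m² + 1)
3m² − 10m + 3 = 0, so m = 1/3 or m = 3.
Through (−5/2, 13/2) these give x − 3y = −22 and 3x − y = −14.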